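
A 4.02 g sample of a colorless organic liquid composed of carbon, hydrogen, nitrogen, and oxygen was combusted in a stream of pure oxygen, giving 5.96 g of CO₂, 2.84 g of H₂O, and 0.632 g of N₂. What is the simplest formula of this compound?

mol C = 5.96 g CO₂ ÷ 44.009 g/mol = 0.1354 mol
mol H = 2 × 2.84 g H₂O ÷ 18.015 g/mol = 0.3153 mol
mol N = 2 × 0.632 g N₂ ÷ 28.014 g/mol = 0.04512 mol
mass O = 4.02 − (1.627 + 0.3178 + 0.6320) = 1.444 g → mol O = 1.444 ÷ 15.999 = 0.09023 mol
Divide by the smallest (0.04512 mol): C 3.001, H 6.988, N 1.000, O 2.000

C3H7NO2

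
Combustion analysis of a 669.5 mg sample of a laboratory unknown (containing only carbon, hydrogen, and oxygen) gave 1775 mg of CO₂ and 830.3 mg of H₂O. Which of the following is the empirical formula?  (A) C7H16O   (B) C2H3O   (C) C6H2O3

mol C = 1.775 g CO₂ ÷ 44.009 g/mol = 0.040333 mol
mol H = 2 × 0.8303 g H₂O ÷ 18.015 g/mol = 0.092179 mol
mass O = 0.6695 − (0.48444 + 0.092916) = 0.092148 g → mol O = 0.092148 ÷ 15.999 = 0.0057596 mol
Divide by the smallest (0.0057596 mol): C 7.003, H 16.004, O 1.000

(A) C7H16O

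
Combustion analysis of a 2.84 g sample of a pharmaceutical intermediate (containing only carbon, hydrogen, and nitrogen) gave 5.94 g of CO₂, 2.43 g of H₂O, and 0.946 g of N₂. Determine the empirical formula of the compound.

C2H4N

mol C = 5.94 g CO₂ ÷ 44.009 g/mol = 0.1350 mol
mol H = 2 × 2.43 g H₂O ÷ 18.015 g/mol = 0.2698 mol
mol N = 2 × 0.946 g N₂ ÷ 28.014 g/mol = 0.06754 mol
Divide by the smallest (0.06754 mol): C 1.998, H 3.994, N 1.000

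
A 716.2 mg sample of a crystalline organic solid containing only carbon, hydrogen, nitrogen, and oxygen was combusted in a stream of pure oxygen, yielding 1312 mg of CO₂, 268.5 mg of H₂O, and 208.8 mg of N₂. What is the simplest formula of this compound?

C4H4N2O

mol C = 1.312 g CO₂ ÷ 44.009 g/mol = 0.029812 mol
mol H = 2 × 0.2685 g H₂O ÷ 18.015 g/mol = 0.029808 mol
mol N = 2 × 0.2088 g N₂ ÷ 28.014 g/mol = 0.014907 mol
mass O = 0.7162 − (0.35807 + 0.030047 + 0.20880) = 0.11928 g → mol O = 0.11928 ÷ 15.999 = 0.0074555 mol
Divide by the smallest (0.0074555 mol): C 3.999, H 3.998, N 1.999, O 1.000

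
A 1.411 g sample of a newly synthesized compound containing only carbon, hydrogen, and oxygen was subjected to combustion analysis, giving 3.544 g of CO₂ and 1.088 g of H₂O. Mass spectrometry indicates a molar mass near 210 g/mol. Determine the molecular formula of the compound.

C12H18O3

mol C = 3.544 g CO₂ ÷ 44.009 g/mol = 0.080529 mol
mol H = 2 × 1.088 g H₂O ÷ 18.015 g/mol = 0.12079 mol
mass O = 1.411 − (0.96723 + 0.12175) = 0.32201 g → mol O = 0.32201 ÷ 15.999 = 0.020127 mol
Divide by the smallest (0.020127 mol): C 4.001, H 6.001, O 1.000
Empirical formula: C4H6O
Empirical-formula mass = 70.09 g/mol; 210 ÷ 70.09 ≈ 3, so the molecular formula is C12H18O3.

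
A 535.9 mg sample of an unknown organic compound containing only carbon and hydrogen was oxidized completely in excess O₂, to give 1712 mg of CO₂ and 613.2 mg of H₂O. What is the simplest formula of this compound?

mol C = 1.712 g CO₂ ÷ 44.009 g/mol = 0.038901 mol
mol H = 2 × 0.6132 g H₂O ÷ 18.015 g/mol = 0.068077 mol
Divide by the smallest (0.038901 mol): C 1.000, H 1.750
Multiplying each by 4 gives whole numbers: C 4.00, H 7.00

C4H7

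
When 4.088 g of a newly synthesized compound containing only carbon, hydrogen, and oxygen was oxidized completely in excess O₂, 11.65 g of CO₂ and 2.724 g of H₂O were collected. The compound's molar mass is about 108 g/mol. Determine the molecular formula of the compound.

C7H8O

mol C = 11.65 g CO₂ ÷ 44.009 g/mol = 0.26472 mol
mol H = 2 × 2.724 g H₂O ÷ 18.015 g/mol = 0.30241 mol
mass O = 4.088 − (3.1795 + 0.30483) = 0.60363 g → mol O = 0.60363 ÷ 15.999 = 0.037729 mol
Divide by the smallest (0.037729 mol): C 7.016, H 8.015, O 1.000
Empirical formula: C7H8O
Empirical-formula mass = 108.14 g/mol; 108 ÷ 108.14 ≈ 1, so the molecular formula is C7H8O.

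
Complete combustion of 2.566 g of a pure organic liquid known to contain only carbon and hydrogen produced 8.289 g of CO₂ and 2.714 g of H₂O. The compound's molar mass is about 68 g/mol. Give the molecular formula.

C5H8

mol C = 8.289 g CO₂ ÷ 44.009 g/mol = 0.18835 mol
mol H = 2 × 2.714 g H₂O ÷ 18.015 g/mol = 0.30130 mol
Divide by the smallest (0.18835 mol): C 1.000, H 1.600
Multiplying each by 5 gives whole numbers: C 5.00, H 8.00
Empirical formula: C5H8
Empirical-formula mass = 68.12 g/mol; 68 ÷ 68.12 ≈ 1, so the molecular formula is C5H8.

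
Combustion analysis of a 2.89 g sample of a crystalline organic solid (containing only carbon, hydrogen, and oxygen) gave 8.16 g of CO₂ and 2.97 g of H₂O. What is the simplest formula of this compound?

mol C = 8.16 g CO₂ ÷ 44.009 g/mol = 0.1854 mol
mol H = 2 × 2.97 g H₂O ÷ 18.015 g/mol = 0.3297 mol
mass O = 2.89 − (2.227 + 0.3324) = 0.3306 g → mol O = 0.3306 ÷ 15.999 = 0.02066 mol
Divide by the smallest (0.02066 mol): C 8.973, H 15.957, O 1.000

C9H16O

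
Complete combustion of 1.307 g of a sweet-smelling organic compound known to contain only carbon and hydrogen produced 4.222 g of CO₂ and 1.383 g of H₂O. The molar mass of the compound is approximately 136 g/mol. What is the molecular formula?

C10H16

mol C = 4.222 g CO₂ ÷ 44.009 g/mol = 0.095935 mol
mol H = 2 × 1.383 g H₂O ÷ 18.015 g/mol = 0.15354 mol
Divide by the smallest (0.095935 mol): C 1.000, H 1.600
Multiplying each by 5 gives whole numbers: C 5.00, H 8.00
Empirical formula: C5H8
Empirical-formula mass = 68.12 g/mol; 136 ÷ 68.12 ≈ 2, so the molecular formula is C10H16.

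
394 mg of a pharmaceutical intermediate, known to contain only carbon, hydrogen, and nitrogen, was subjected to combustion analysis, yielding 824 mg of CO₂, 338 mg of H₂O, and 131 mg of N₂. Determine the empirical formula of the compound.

C2H4N

mol C = 0.824 g CO₂ ÷ 44.009 g/mol = 0.01872 mol
mol H = 2 × 0.338 g H₂O ÷ 18.015 g/mol = 0.03752 mol
mol N = 2 × 0.131 g N₂ ÷ 28.014 g/mol = 0.009352 mol
Divide by the smallest (0.009352 mol): C 2.002, H 4.012, N 1.000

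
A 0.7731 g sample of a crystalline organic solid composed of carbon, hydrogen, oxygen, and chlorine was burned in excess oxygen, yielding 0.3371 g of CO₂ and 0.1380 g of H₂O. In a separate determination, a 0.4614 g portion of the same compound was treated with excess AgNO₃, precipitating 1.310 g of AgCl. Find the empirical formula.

mol C = 0.3371 g CO₂ ÷ 44.009 g/mol = 0.0076598 mol
mol H = 2 × 0.1380 g H₂O ÷ 18.015 g/mol = 0.015321 mol
From the AgCl data: mol Cl per gram of compound = (1.310 ÷ 143.318) ÷ 0.4614 = 0.019810 mol/g, so in the 0.7731 g combustion sample mol Cl = 0.015315 mol
mass O = 0.7731 − (0.092002 + 0.015443 + 0.54293) = 0.12272 g → mol O = 0.12272 ÷ 15.999 = 0.0076707 mol
Divide by the smallest (0.0076598 mol): C 1.000, H 2.000, Cl 1.999, O 1.001

CH2Cl2O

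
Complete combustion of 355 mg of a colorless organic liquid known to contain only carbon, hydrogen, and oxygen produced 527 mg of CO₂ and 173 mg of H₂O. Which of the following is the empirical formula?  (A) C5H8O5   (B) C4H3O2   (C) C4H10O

(A) C5H8O5

mol C = 0.527 g CO₂ ÷ 44.009 g/mol = 0.01197 mol
mol H = 2 × 0.173 g H₂O ÷ 18.015 g/mol = 0.01921 mol
mass O = 0.355 − (0.1438 + 0.01936) = 0.1918 g → mol O = 0.1918 ÷ 15.999 = 0.01199 mol
Divide by the smallest (0.01197 mol): C 1.000, H 1.604, O 1.001
Multiplying each by 5 gives whole numbers: C 5.00, H 8.02, O 5.01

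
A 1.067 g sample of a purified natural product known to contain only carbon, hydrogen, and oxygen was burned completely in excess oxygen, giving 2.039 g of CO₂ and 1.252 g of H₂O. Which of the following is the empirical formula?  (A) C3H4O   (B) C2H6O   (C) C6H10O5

mol C = 2.039 g CO₂ ÷ 44.009 g/mol = 0.046331 mol
mol H = 2 × 1.252 g H₂O ÷ 18.015 g/mol = 0.13900 mol
mass O = 1.067 − (0.55649 + 0.14011) = 0.37041 g → mol O = 0.37041 ÷ 15.999 = 0.023152 mol
Divide by the smallest (0.023152 mol): C 2.001, H 6.004, O 1.000

(B) C2H6O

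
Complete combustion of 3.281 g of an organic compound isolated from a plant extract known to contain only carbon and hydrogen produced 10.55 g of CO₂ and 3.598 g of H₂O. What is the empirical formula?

mol C = 10.55 g CO₂ ÷ 44.009 g/mol = 0.23972 mol
mol H = 2 × 3.598 g H₂O ÷ 18.015 g/mol = 0.39944 mol
Divide by the smallest (0.23972 mol): C 1.000, H 1.666
Multiplying each by 3 gives whole numbers: C 3.00, H 5.00

C3H5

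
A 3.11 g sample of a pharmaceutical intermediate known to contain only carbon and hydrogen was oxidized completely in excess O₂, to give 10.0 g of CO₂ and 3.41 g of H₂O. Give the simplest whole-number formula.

C3H5

mol C = 10.0 g CO₂ ÷ 44.009 g/mol = 0.2272 mol
mol H = 2 × 3.41 g H₂O ÷ 18.015 g/mol = 0.3786 mol
Divide by the smallest (0.2272 mol): C 1.000, H 1.666
Multiplying each by 3 gives whole numbers: C 3.00, H 5.00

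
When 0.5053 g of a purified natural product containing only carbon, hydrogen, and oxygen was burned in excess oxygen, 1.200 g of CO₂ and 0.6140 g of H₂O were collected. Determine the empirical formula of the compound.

C4H10O

mol C = 1.200 g CO₂ ÷ 44.009 g/mol = 0.027267 mol
mol H = 2 × 0.6140 g H₂O ÷ 18.015 g/mol = 0.068165 mol
mass O = 0.5053 − (0.32751 + 0.068711) = 0.10908 g → mol O = 0.10908 ÷ 15.999 = 0.0068181 mol
Divide by the smallest (0.0068181 mol): C 3.999, H 9.998, O 1.000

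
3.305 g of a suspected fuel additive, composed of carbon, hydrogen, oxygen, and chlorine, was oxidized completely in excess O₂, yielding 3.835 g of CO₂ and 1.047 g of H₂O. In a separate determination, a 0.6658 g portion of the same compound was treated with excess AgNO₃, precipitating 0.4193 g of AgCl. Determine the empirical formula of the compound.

C6H8ClO7

mol C = 3.835 g CO₂ ÷ 44.009 g/mol = 0.087141 mol
mol H = 2 × 1.047 g H₂O ÷ 18.015 g/mol = 0.11624 mol
From the AgCl data: mol Cl per gram of compound = (0.4193 ÷ 143.318) ÷ 0.6658 = 0.0043942 mol/g, so in the 3.305 g combustion sample mol Cl = 0.014523 mol
mass O = 3.305 − (1.0467 + 0.11717 + 0.51483) = 1.6263 g → mol O = 1.6263 ÷ 15.999 = 0.10165 mol
Divide by the smallest (0.014523 mol): C 6.000, H 8.004, Cl 1.000, O 7.000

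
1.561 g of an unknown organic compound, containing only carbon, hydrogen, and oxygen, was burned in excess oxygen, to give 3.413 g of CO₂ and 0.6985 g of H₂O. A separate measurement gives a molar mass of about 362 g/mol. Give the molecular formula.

mol C = 3.413 g CO₂ ÷ 44.009 g/mol = 0.077552 mol
mol H = 2 × 0.6985 g H₂O ÷ 18.015 g/mol = 0.077546 mol
mass O = 1.561 − (0.93148 + 0.078167) = 0.55135 g → mol O = 0.55135 ÷ 15.999 = 0.034462 mol
Divide by the smallest (0.034462 mol): C 2.250, H 2.250, O 1.000
Multiplying each by 4 gives whole numbers: C 9.00, H 9.00, O 4.00
Empirical formula: C9H9O4
Empirical-formula mass = 181.17 g/mol; 362 ÷ 181.17 ≈ 2, so the molecular formula is C18H18O8.

C18H18O8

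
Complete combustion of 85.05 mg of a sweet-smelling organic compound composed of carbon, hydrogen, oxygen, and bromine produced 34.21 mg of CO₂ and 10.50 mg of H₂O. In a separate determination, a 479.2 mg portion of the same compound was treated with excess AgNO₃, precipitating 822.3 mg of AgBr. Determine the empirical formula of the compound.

mol C = 0.03421 g CO₂ ÷ 44.009 g/mol = 0.00077734 mol
mol H = 2 × 0.01050 g H₂O ÷ 18.015 g/mol = 0.0011657 mol
From the AgBr data: mol Br per gram of compound = (0.8223 ÷ 187.772) ÷ 0.4792 = 0.0091387 mol/g, so in the 0.08505 g combustion sample mol Br = 0.00077724 mol
mass O = 0.08505 − (0.0093366 + 0.0011750 + 0.062105) = 0.012433 g → mol O = 0.012433 ÷ 15.999 = 0.00077714 mol
Divide by the smallest (0.00077714 mol): C 1.000, H 1.500, Br 1.000, O 1.000
Multiplying each by 2 gives whole numbers: C 2.00, H 3.00, Br 2.00, O 2.00

C2H3Br2O2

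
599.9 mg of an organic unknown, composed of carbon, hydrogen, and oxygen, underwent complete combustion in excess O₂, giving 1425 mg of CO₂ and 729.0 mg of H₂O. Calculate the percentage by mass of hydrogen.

mol C = 1.425 g CO₂ ÷ 44.009 g/mol = 0.032380 mol
mol H = 2 × 0.7290 g H₂O ÷ 18.015 g/mol = 0.080933 mol
mass O = 0.5999 − (0.38891 + 0.081580) = 0.12941 g → mol O = 0.12941 ÷ 15.999 = 0.0080884 mol
mass % H = 0.081580 g ÷ 0.5999 g × 100%

13.60%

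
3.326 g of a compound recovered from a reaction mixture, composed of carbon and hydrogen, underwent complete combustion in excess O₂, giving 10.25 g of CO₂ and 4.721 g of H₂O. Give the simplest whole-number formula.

mol C = 10.25 g CO₂ ÷ 44.009 g/mol = 0.23291 mol
mol H = 2 × 4.721 g H₂O ÷ 18.015 g/mol = 0.52412 mol
Divide by the smallest (0.23291 mol): C 1.000, H 2.250
Multiplying each by 4 gives whole numbers: C 4.00, H 9.00

C4H9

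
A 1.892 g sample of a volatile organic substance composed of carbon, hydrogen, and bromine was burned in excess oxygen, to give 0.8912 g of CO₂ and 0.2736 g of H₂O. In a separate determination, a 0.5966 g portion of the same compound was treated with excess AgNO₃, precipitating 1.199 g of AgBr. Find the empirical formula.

mol C = 0.8912 g CO₂ ÷ 44.009 g/mol = 0.020250 mol
mol H = 2 × 0.2736 g H₂O ÷ 18.015 g/mol = 0.030375 mol
From the AgBr data: mol Br per gram of compound = (1.199 ÷ 187.772) ÷ 0.5966 = 0.010703 mol/g, so in the 1.892 g combustion sample mol Br = 0.020250 mol
Divide by the smallest (0.020250 mol): C 1.000, H 1.500, Br 1.000
Multiplying each by 2 gives whole numbers: C 2.00, H 3.00, Br 2.00

C2H3Br2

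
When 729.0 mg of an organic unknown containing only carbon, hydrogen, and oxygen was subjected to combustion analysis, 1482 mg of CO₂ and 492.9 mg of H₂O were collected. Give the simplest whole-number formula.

mol C = 1.482 g CO₂ ÷ 44.009 g/mol = 0.033675 mol
mol H = 2 × 0.4929 g H₂O ÷ 18.015 g/mol = 0.054721 mol
mass O = 0.7290 − (0.40447 + 0.055159) = 0.26937 g → mol O = 0.26937 ÷ 15.999 = 0.016837 mol
Divide by the smallest (0.016837 mol): C 2.000, H 3.250, O 1.000
Multiplying each by 4 gives whole numbers: C 8.00, H 13.00, O 4.00

C8H13O4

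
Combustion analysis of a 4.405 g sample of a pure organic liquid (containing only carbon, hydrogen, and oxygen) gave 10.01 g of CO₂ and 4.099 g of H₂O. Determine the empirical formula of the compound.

C3H6O

mol C = 10.01 g CO₂ ÷ 44.009 g/mol = 0.22745 mol
mol H = 2 × 4.099 g H₂O ÷ 18.015 g/mol = 0.45507 mol
mass O = 4.405 − (2.7319 + 0.45871) = 1.2144 g → mol O = 1.2144 ÷ 15.999 = 0.075902 mol
Divide by the smallest (0.075902 mol): C 2.997, H 5.995, O 1.000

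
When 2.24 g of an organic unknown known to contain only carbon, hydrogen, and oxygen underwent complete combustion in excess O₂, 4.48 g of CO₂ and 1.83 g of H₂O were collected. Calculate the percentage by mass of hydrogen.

mol C = 4.48 g CO₂ ÷ 44.009 g/mol = 0.1018 mol
mol H = 2 × 1.83 g H₂O ÷ 18.015 g/mol = 0.2032 mol
mass O = 2.24 − (1.223 + 0.2048) = 0.8125 g → mol O = 0.8125 ÷ 15.999 = 0.05079 mol
mass % H = 0.2048 g ÷ 2.24 g × 100%

9.1%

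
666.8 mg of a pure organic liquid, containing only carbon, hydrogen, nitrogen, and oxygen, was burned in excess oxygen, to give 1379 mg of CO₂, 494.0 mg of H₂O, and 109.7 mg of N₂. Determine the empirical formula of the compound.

C4H7NO

mol C = 1.379 g CO₂ ÷ 44.009 g/mol = 0.031334 mol
mol H = 2 × 0.4940 g H₂O ÷ 18.015 g/mol = 0.054843 mol
mol N = 2 × 0.1097 g N₂ ÷ 28.014 g/mol = 0.0078318 mol
mass O = 0.6668 − (0.37636 + 0.055282 + 0.10970) = 0.12546 g → mol O = 0.12546 ÷ 15.999 = 0.0078417 mol
Divide by the smallest (0.0078318 mol): C 4.001, H 7.003, N 1.000, O 1.001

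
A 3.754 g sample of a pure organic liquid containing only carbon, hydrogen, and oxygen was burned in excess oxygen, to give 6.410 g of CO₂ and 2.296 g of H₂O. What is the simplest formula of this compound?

C4H7O3

mol C = 6.410 g CO₂ ÷ 44.009 g/mol = 0.14565 mol
mol H = 2 × 2.296 g H₂O ÷ 18.015 g/mol = 0.25490 mol
mass O = 3.754 − (1.7494 + 0.25694) = 1.7476 g → mol O = 1.7476 ÷ 15.999 = 0.10923 mol
Divide by the smallest (0.10923 mol): C 1.333, H 2.334, O 1.000
Multiplying each by 3 gives whole numbers: C 4.00, H 7.00, O 3.00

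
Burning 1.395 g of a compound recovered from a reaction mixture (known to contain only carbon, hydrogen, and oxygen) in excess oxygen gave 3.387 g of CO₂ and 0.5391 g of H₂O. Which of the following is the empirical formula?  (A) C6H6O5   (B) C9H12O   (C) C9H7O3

(C) C9H7O3

mol C = 3.387 g CO₂ ÷ 44.009 g/mol = 0.076962 mol
mol H = 2 × 0.5391 g H₂O ÷ 18.015 g/mol = 0.059850 mol
mass O = 1.395 − (0.92438 + 0.060329) = 0.41029 g → mol O = 0.41029 ÷ 15.999 = 0.025644 mol
Divide by the smallest (0.025644 mol): C 3.001, H 2.334, O 1.000
Multiplying each by 3 gives whole numbers: C 9.00, H 7.00, O 3.00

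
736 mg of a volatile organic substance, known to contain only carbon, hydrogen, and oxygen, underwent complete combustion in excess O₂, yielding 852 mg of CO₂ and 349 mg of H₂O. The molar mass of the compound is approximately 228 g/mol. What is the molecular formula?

mol C = 0.852 g CO₂ ÷ 44.009 g/mol = 0.01936 mol
mol H = 2 × 0.349 g H₂O ÷ 18.015 g/mol = 0.03875 mol
mass O = 0.736 − (0.2325 + 0.03906) = 0.4644 g → mol O = 0.4644 ÷ 15.999 = 0.02903 mol
Divide by the smallest (0.01936 mol): C 1.000, H 2.001, O 1.499
Multiplying each by 2 gives whole numbers: C 2.00, H 4.00, O 3.00
Empirical formula: C2H4O3
Empirical-formula mass = 76.05 g/mol; 228 ÷ 76.05 ≈ 3, so the molecular formula is C6H12O9.

C6H12O9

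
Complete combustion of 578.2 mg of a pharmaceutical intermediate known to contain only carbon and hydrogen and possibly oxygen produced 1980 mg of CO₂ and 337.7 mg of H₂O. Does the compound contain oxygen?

mol C = 1.980 g CO₂ ÷ 44.009 g/mol = 0.044991 mol
mol H = 2 × 0.3377 g H₂O ÷ 18.015 g/mol = 0.037491 mol
C and H together account for 0.57818 g — essentially the entire 0.5782 g sample — so the compound contains no oxygen.

no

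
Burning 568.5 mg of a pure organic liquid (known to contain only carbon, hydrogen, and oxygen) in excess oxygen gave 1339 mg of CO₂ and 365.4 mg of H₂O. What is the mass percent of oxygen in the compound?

mol C = 1.339 g CO₂ ÷ 44.009 g/mol = 0.030426 mol
mol H = 2 × 0.3654 g H₂O ÷ 18.015 g/mol = 0.040566 mol
mass O = 0.5685 − (0.36544 + 0.040891) = 0.16217 g → mol O = 0.16217 ÷ 15.999 = 0.010136 mol
mass % O = 0.16217 g ÷ 0.5685 g × 100%

28.53%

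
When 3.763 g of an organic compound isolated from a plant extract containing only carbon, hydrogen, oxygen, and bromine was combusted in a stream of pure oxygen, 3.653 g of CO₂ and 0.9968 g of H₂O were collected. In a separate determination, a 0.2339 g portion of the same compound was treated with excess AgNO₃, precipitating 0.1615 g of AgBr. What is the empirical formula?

mol C = 3.653 g CO₂ ÷ 44.009 g/mol = 0.083006 mol
mol H = 2 × 0.9968 g H₂O ÷ 18.015 g/mol = 0.11066 mol
From the AgBr data: mol Br per gram of compound = (0.1615 ÷ 187.772) ÷ 0.2339 = 0.0036772 mol/g, so in the 3.763 g combustion sample mol Br = 0.013837 mol
mass O = 3.763 − (0.99698 + 0.11155 + 1.1056) = 1.5488 g → mol O = 1.5488 ÷ 15.999 = 0.096808 mol
Divide by the smallest (0.013837 mol): C 5.999, H 7.998, Br 1.000, O 6.996

C6H8BrO7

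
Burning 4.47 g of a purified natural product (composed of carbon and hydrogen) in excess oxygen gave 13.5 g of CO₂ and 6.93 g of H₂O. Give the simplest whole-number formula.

C2H5

mol C = 13.5 g CO₂ ÷ 44.009 g/mol = 0.3068 mol
mol H = 2 × 6.93 g H₂O ÷ 18.015 g/mol = 0.7694 mol
Divide by the smallest (0.3068 mol): C 1.000, H 2.508
Multiplying each by 2 gives whole numbers: C 2.00, H 5.02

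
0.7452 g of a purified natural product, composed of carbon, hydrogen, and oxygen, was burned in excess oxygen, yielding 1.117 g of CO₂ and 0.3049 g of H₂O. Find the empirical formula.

C3H4O3

mol C = 1.117 g CO₂ ÷ 44.009 g/mol = 0.025381 mol
mol H = 2 × 0.3049 g H₂O ÷ 18.015 g/mol = 0.033850 mol
mass O = 0.7452 − (0.30485 + 0.034120) = 0.40623 g → mol O = 0.40623 ÷ 15.999 = 0.025391 mol
Divide by the smallest (0.025381 mol): C 1.000, H 1.334, O 1.000
Multiplying each by 3 gives whole numbers: C 3.00, H 4.00, O 3.00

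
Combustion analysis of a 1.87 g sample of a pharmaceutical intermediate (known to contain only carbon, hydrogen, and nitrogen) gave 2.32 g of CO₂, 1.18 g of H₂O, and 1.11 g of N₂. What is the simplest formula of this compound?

mol C = 2.32 g CO₂ ÷ 44.009 g/mol = 0.05272 mol
mol H = 2 × 1.18 g H₂O ÷ 18.015 g/mol = 0.1310 mol
mol N = 2 × 1.11 g N₂ ÷ 28.014 g/mol = 0.07925 mol
Divide by the smallest (0.05272 mol): C 1.000, H 2.485, N 1.503
Multiplying each by 2 gives whole numbers: C 2.00, H 4.97, N 3.01

C2H5N3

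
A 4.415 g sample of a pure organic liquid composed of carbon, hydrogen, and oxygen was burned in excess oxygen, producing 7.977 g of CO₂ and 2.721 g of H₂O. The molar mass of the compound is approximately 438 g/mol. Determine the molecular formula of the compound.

C18H30O12

mol C = 7.977 g CO₂ ÷ 44.009 g/mol = 0.18126 mol
mol H = 2 × 2.721 g H₂O ÷ 18.015 g/mol = 0.30208 mol
mass O = 4.415 − (2.1771 + 0.30450) = 1.9334 g → mol O = 1.9334 ÷ 15.999 = 0.12085 mol
Divide by the smallest (0.12085 mol): C 1.500, H 2.500, O 1.000
Multiplying each by 2 gives whole numbers: C 3.00, H 5.00, O 2.00
Empirical formula: C3H5O2
Empirical-formula mass = 73.07 g/mol; 438 ÷ 73.07 ≈ 6, so the molecular formula is C18H30O12.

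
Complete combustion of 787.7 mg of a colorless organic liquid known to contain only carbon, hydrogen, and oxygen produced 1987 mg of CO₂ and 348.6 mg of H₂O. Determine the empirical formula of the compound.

C7H6O2

mol C = 1.987 g CO₂ ÷ 44.009 g/mol = 0.045150 mol
mol H = 2 × 0.3486 g H₂O ÷ 18.015 g/mol = 0.038701 mol
mass O = 0.7877 − (0.54229 + 0.039011) = 0.20639 g → mol O = 0.20639 ÷ 15.999 = 0.012900 mol
Divide by the smallest (0.012900 mol): C 3.500, H 3.000, O 1.000
Multiplying each by 2 gives whole numbers: C 7.00, H 6.00, O 2.00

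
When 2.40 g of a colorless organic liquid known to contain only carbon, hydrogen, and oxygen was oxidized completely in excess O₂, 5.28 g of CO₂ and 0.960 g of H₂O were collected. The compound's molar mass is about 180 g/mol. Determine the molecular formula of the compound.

C9H8O4

mol C = 5.28 g CO₂ ÷ 44.009 g/mol = 0.1200 mol
mol H = 2 × 0.960 g H₂O ÷ 18.015 g/mol = 0.1066 mol
mass O = 2.40 − (1.441 + 0.1074) = 0.8515 g → mol O = 0.8515 ÷ 15.999 = 0.05322 mol
Divide by the smallest (0.05322 mol): C 2.254, H 2.002, O 1.000
Multiplying each by 4 gives whole numbers: C 9.02, H 8.01, O 4.00
Empirical formula: C9H8O4
Empirical-formula mass = 180.16 g/mol; 180 ÷ 180.16 ≈ 1, so the molecular formula is C9H8O4.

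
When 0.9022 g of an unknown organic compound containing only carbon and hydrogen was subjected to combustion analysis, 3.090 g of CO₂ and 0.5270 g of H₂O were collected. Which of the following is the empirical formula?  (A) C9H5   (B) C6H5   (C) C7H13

mol C = 3.090 g CO₂ ÷ 44.009 g/mol = 0.070213 mol
mol H = 2 × 0.5270 g H₂O ÷ 18.015 g/mol = 0.058507 mol
Divide by the smallest (0.058507 mol): C 1.200, H 1.000
Multiplying each by 5 gives whole numbers: C 6.00, H 5.00

(B) C6H5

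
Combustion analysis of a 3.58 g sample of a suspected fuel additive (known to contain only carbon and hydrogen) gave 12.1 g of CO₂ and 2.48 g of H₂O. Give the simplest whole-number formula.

CH

mol C = 12.1 g CO₂ ÷ 44.009 g/mol = 0.2749 mol
mol H = 2 × 2.48 g H₂O ÷ 18.015 g/mol = 0.2753 mol
Divide by the smallest (0.2749 mol): C 1.000, H 1.001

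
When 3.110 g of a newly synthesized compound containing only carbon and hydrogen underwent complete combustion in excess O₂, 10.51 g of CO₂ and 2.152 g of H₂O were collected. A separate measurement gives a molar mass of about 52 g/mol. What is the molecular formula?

mol C = 10.51 g CO₂ ÷ 44.009 g/mol = 0.23881 mol
mol H = 2 × 2.152 g H₂O ÷ 18.015 g/mol = 0.23891 mol
Divide by the smallest (0.23881 mol): C 1.000, H 1.000
Empirical formula: CH
Empirical-formula mass = 13.02 g/mol; 52 ÷ 13.02 ≈ 4, so the molecular formula is C4H4.

C4H4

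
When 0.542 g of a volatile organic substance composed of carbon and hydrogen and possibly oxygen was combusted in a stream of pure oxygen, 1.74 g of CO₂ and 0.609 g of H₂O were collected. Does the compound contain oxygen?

mol C = 1.74 g CO₂ ÷ 44.009 g/mol = 0.03954 mol
mol H = 2 × 0.609 g H₂O ÷ 18.015 g/mol = 0.06761 mol
C and H together account for 0.5430 g — essentially the entire 0.542 g sample — so the compound contains no oxygen.

no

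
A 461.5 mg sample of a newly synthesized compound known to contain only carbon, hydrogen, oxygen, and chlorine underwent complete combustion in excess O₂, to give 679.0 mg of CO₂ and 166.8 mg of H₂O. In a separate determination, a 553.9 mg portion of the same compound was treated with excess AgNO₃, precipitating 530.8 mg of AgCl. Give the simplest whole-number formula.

mol C = 0.6790 g CO₂ ÷ 44.009 g/mol = 0.015429 mol
mol H = 2 × 0.1668 g H₂O ÷ 18.015 g/mol = 0.018518 mol
From the AgCl data: mol Cl per gram of compound = (0.5308 ÷ 143.318) ÷ 0.5539 = 0.0066865 mol/g, so in the 0.4615 g combustion sample mol Cl = 0.0030858 mol
mass O = 0.4615 − (0.18531 + 0.018666 + 0.10939) = 0.14813 g → mol O = 0.14813 ÷ 15.999 = 0.0092586 mol
Divide by the smallest (0.0030858 mol): C 5.000, H 6.001, Cl 1.000, O 3.000

C5H6ClO3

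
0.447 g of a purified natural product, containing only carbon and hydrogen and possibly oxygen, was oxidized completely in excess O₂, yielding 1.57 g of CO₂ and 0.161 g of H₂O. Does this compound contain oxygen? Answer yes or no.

mol C = 1.57 g CO₂ ÷ 44.009 g/mol = 0.03567 mol
mol H = 2 × 0.161 g H₂O ÷ 18.015 g/mol = 0.01787 mol
C and H together account for 0.4465 g — essentially the entire 0.447 g sample — so the compound contains no oxygen.

no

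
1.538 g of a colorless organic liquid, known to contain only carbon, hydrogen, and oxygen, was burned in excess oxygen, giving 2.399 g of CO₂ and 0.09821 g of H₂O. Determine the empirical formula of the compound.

mol C = 2.399 g CO₂ ÷ 44.009 g/mol = 0.054512 mol
mol H = 2 × 0.09821 g H₂O ÷ 18.015 g/mol = 0.010903 mol
mass O = 1.538 − (0.65474 + 0.010990) = 0.87227 g → mol O = 0.87227 ÷ 15.999 = 0.054520 mol
Divide by the smallest (0.010903 mol): C 5.000, H 1.000, O 5.000

C5HO5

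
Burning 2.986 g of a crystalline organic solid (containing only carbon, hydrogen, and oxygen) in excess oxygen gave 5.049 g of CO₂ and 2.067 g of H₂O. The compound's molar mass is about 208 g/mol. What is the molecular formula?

C8H16O6

mol C = 5.049 g CO₂ ÷ 44.009 g/mol = 0.11473 mol
mol H = 2 × 2.067 g H₂O ÷ 18.015 g/mol = 0.22948 mol
mass O = 2.986 − (1.3780 + 0.23131) = 1.3767 g → mol O = 1.3767 ÷ 15.999 = 0.086050 mol
Divide by the smallest (0.086050 mol): C 1.333, H 2.667, O 1.000
Multiplying each by 3 gives whole numbers: C 4.00, H 8.00, O 3.00
Empirical formula: C4H8O3
Empirical-formula mass = 104.10 g/mol; 208 ÷ 104.10 ≈ 2, so the molecular formula is C8H16O6.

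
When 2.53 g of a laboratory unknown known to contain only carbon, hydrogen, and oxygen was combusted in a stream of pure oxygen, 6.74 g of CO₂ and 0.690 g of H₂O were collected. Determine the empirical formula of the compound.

C4H2O

mol C = 6.74 g CO₂ ÷ 44.009 g/mol = 0.1532 mol
mol H = 2 × 0.690 g H₂O ÷ 18.015 g/mol = 0.07660 mol
mass O = 2.53 − (1.839 + 0.07722) = 0.6133 g → mol O = 0.6133 ÷ 15.999 = 0.03833 mol
Divide by the smallest (0.03833 mol): C 3.995, H 1.998, O 1.000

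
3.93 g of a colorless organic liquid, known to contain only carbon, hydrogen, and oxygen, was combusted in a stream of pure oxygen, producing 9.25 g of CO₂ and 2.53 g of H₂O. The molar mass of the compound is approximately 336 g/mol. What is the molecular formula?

mol C = 9.25 g CO₂ ÷ 44.009 g/mol = 0.2102 mol
mol H = 2 × 2.53 g H₂O ÷ 18.015 g/mol = 0.2809 mol
mass O = 3.93 − (2.525 + 0.2831) = 1.122 g → mol O = 1.122 ÷ 15.999 = 0.07015 mol
Divide by the smallest (0.07015 mol): C 2.996, H 4.004, O 1.000
Empirical formula: C3H4O
Empirical-formula mass = 56.06 g/mol; 336 ÷ 56.06 ≈ 6, so the molecular formula is C18H24O6.

C18H24O6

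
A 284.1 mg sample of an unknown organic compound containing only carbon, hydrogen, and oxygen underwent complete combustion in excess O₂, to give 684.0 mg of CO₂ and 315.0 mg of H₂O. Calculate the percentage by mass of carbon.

mol C = 0.6840 g CO₂ ÷ 44.009 g/mol = 0.015542 mol
mol H = 2 × 0.3150 g H₂O ÷ 18.015 g/mol = 0.034971 mol
mass O = 0.2841 − (0.18668 + 0.035251) = 0.062171 g → mol O = 0.062171 ÷ 15.999 = 0.0038859 mol
mass % C = 0.18668 g ÷ 0.2841 g × 100%

65.71%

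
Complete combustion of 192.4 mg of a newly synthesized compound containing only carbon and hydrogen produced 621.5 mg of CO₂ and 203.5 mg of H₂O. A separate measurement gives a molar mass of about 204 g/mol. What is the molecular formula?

C15H24

mol C = 0.6215 g CO₂ ÷ 44.009 g/mol = 0.014122 mol
mol H = 2 × 0.2035 g H₂O ÷ 18.015 g/mol = 0.022592 mol
Divide by the smallest (0.014122 mol): C 1.000, H 1.600
Multiplying each by 5 gives whole numbers: C 5.00, H 8.00
Empirical formula: C5H8
Empirical-formula mass = 68.12 g/mol; 204 ÷ 68.12 ≈ 3, so the molecular formula is C15H24.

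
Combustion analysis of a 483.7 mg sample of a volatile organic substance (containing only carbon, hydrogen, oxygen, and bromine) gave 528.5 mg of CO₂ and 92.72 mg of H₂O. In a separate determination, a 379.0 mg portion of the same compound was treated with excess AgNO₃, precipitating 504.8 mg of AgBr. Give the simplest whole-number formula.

mol C = 0.5285 g CO₂ ÷ 44.009 g/mol = 0.012009 mol
mol H = 2 × 0.09272 g H₂O ÷ 18.015 g/mol = 0.010294 mol
From the AgBr data: mol Br per gram of compound = (0.5048 ÷ 187.772) ÷ 0.3790 = 0.0070933 mol/g, so in the 0.4837 g combustion sample mol Br = 0.0034310 mol
mass O = 0.4837 − (0.14424 + 0.010376 + 0.27415) = 0.054931 g → mol O = 0.054931 ÷ 15.999 = 0.0034334 mol
Divide by the smallest (0.0034310 mol): C 3.500, H 3.000, Br 1.000, O 1.001
Multiplying each by 2 gives whole numbers: C 7.00, H 6.00, Br 2.00, O 2.00

C7H6Br2O2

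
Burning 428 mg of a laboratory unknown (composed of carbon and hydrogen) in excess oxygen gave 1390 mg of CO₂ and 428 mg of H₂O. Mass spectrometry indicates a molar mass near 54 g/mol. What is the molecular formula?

mol C = 1.39 g CO₂ ÷ 44.009 g/mol = 0.03158 mol
mol H = 2 × 0.428 g H₂O ÷ 18.015 g/mol = 0.04752 mol
Divide by the smallest (0.03158 mol): C 1.000, H 1.504
Multiplying each by 2 gives whole numbers: C 2.00, H 3.01
Empirical formula: C2H3
Empirical-formula mass = 27.05 g/mol; 54 ÷ 27.05 ≈ 2, so the molecular formula is C4H6.

C4H6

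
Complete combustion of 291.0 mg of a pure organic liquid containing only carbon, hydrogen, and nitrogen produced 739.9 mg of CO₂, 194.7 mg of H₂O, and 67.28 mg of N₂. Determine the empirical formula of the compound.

C7H9N2

mol C = 0.7399 g CO₂ ÷ 44.009 g/mol = 0.016812 mol
mol H = 2 × 0.1947 g H₂O ÷ 18.015 g/mol = 0.021615 mol
mol N = 2 × 0.06728 g N₂ ÷ 28.014 g/mol = 0.0048033 mol
Divide by the smallest (0.0048033 mol): C 3.500, H 4.500, N 1.000
Multiplying each by 2 gives whole numbers: C 7.00, H 9.00, N 2.00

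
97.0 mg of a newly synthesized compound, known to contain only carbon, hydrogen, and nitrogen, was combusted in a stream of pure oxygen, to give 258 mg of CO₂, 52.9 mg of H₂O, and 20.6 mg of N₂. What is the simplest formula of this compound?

mol C = 0.258 g CO₂ ÷ 44.009 g/mol = 0.005862 mol
mol H = 2 × 0.0529 g H₂O ÷ 18.015 g/mol = 0.005873 mol
mol N = 2 × 0.0206 g N₂ ÷ 28.014 g/mol = 0.001471 mol
Divide by the smallest (0.001471 mol): C 3.986, H 3.993, N 1.000

C4H4N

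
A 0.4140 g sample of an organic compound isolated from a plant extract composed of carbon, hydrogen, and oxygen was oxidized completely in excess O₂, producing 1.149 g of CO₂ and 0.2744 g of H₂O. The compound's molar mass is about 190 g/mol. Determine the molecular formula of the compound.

mol C = 1.149 g CO₂ ÷ 44.009 g/mol = 0.026108 mol
mol H = 2 × 0.2744 g H₂O ÷ 18.015 g/mol = 0.030464 mol
mass O = 0.4140 − (0.31359 + 0.030707) = 0.069706 g → mol O = 0.069706 ÷ 15.999 = 0.0043569 mol
Divide by the smallest (0.0043569 mol): C 5.992, H 6.992, O 1.000
Empirical formula: C6H7O
Empirical-formula mass = 95.12 g/mol; 190 ÷ 95.12 ≈ 2, so the molecular formula is C12H14O2.

C12H14O2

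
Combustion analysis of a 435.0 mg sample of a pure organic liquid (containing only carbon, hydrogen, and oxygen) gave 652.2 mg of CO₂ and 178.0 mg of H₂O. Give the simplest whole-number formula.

C3H4O3

mol C = 0.6522 g CO₂ ÷ 44.009 g/mol = 0.014820 mol
mol H = 2 × 0.1780 g H₂O ÷ 18.015 g/mol = 0.019761 mol
mass O = 0.4350 − (0.17800 + 0.019919) = 0.23708 g → mol O = 0.23708 ÷ 15.999 = 0.014819 mol
Divide by the smallest (0.014819 mol): C 1.000, H 1.334, O 1.000
Multiplying each by 3 gives whole numbers: C 3.00, H 4.00, O 3.00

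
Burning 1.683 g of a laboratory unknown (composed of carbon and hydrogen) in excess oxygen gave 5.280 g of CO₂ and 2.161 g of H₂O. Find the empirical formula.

mol C = 5.280 g CO₂ ÷ 44.009 g/mol = 0.11998 mol
mol H = 2 × 2.161 g H₂O ÷ 18.015 g/mol = 0.23991 mol
Divide by the smallest (0.11998 mol): C 1.000, H 2.000

CH2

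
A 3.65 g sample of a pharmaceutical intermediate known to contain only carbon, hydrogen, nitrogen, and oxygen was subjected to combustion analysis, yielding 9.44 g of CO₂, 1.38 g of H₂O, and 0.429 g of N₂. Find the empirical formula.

C7H5NO

mol C = 9.44 g CO₂ ÷ 44.009 g/mol = 0.2145 mol
mol H = 2 × 1.38 g H₂O ÷ 18.015 g/mol = 0.1532 mol
mol N = 2 × 0.429 g N₂ ÷ 28.014 g/mol = 0.03063 mol
mass O = 3.65 − (2.576 + 0.1544 + 0.4290) = 0.4902 g → mol O = 0.4902 ÷ 15.999 = 0.03064 mol
Divide by the smallest (0.03063 mol): C 7.004, H 5.002, N 1.000, O 1.000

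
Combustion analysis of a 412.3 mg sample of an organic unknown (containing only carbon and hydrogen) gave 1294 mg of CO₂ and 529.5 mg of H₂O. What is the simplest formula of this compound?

mol C = 1.294 g CO₂ ÷ 44.009 g/mol = 0.029403 mol
mol H = 2 × 0.5295 g H₂O ÷ 18.015 g/mol = 0.058784 mol
Divide by the smallest (0.029403 mol): C 1.000, H 1.999

CH2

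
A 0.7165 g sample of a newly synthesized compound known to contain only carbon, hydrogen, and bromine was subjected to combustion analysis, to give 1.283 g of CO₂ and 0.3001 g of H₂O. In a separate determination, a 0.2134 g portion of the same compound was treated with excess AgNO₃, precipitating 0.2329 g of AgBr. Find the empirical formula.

mol C = 1.283 g CO₂ ÷ 44.009 g/mol = 0.029153 mol
mol H = 2 × 0.3001 g H₂O ÷ 18.015 g/mol = 0.033317 mol
From the AgBr data: mol Br per gram of compound = (0.2329 ÷ 187.772) ÷ 0.2134 = 0.0058122 mol/g, so in the 0.7165 g combustion sample mol Br = 0.0041645 mol
Divide by the smallest (0.0041645 mol): C 7.000, H 8.000, Br 1.000

C7H8Br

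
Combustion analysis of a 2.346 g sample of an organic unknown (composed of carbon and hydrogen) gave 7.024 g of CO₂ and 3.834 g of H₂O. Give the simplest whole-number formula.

C3H8

mol C = 7.024 g CO₂ ÷ 44.009 g/mol = 0.15960 mol
mol H = 2 × 3.834 g H₂O ÷ 18.015 g/mol = 0.42565 mol
Divide by the smallest (0.15960 mol): C 1.000, H 2.667
Multiplying each by 3 gives whole numbers: C 3.00, H 8.00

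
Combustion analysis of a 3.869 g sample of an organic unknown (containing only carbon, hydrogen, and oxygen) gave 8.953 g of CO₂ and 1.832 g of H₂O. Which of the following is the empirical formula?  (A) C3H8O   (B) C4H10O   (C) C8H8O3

mol C = 8.953 g CO₂ ÷ 44.009 g/mol = 0.20344 mol
mol H = 2 × 1.832 g H₂O ÷ 18.015 g/mol = 0.20339 mol
mass O = 3.869 − (2.4435 + 0.20501) = 1.2205 g → mol O = 1.2205 ÷ 15.999 = 0.076287 mol
Divide by the smallest (0.076287 mol): C 2.667, H 2.666, O 1.000
Multiplying each by 3 gives whole numbers: C 8.00, H 8.00, O 3.00

(C) C8H8O3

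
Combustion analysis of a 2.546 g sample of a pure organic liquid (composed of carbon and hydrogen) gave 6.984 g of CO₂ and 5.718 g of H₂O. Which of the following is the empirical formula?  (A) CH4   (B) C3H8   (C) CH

mol C = 6.984 g CO₂ ÷ 44.009 g/mol = 0.15869 mol
mol H = 2 × 5.718 g H₂O ÷ 18.015 g/mol = 0.63480 mol
Divide by the smallest (0.15869 mol): C 1.000, H 4.000

(A) CH4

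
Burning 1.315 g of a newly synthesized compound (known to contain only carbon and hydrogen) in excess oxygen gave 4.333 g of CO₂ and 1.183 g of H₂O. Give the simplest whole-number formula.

C3H4

mol C = 4.333 g CO₂ ÷ 44.009 g/mol = 0.098457 mol
mol H = 2 × 1.183 g H₂O ÷ 18.015 g/mol = 0.13133 mol
Divide by the smallest (0.098457 mol): C 1.000, H 1.334
Multiplying each by 3 gives whole numbers: C 3.00, H 4.00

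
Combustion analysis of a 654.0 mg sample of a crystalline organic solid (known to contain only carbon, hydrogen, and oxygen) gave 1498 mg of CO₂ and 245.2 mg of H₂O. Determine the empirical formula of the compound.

mol C = 1.498 g CO₂ ÷ 44.009 g/mol = 0.034038 mol
mol H = 2 × 0.2452 g H₂O ÷ 18.015 g/mol = 0.027222 mol
mass O = 0.6540 − (0.40884 + 0.027440) = 0.21772 g → mol O = 0.21772 ÷ 15.999 = 0.013609 mol
Divide by the smallest (0.013609 mol): C 2.501, H 2.000, O 1.000
Multiplying each by 2 gives whole numbers: C 5.00, H 4.00, O 2.00

C5H4O2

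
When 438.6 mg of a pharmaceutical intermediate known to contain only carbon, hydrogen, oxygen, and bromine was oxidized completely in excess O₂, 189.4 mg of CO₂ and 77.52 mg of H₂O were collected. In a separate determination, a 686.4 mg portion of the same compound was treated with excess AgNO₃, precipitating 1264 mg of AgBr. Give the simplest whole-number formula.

mol C = 0.1894 g CO₂ ÷ 44.009 g/mol = 0.0043037 mol
mol H = 2 × 0.07752 g H₂O ÷ 18.015 g/mol = 0.0086062 mol
From the AgBr data: mol Br per gram of compound = (1.264 ÷ 187.772) ÷ 0.6864 = 0.0098071 mol/g, so in the 0.4386 g combustion sample mol Br = 0.0043014 mol
mass O = 0.4386 − (0.051691 + 0.0086750 + 0.34370) = 0.034536 g → mol O = 0.034536 ÷ 15.999 = 0.0021587 mol
Divide by the smallest (0.0021587 mol): C 1.994, H 3.987, Br 1.993, O 1.000

C2H4Br2O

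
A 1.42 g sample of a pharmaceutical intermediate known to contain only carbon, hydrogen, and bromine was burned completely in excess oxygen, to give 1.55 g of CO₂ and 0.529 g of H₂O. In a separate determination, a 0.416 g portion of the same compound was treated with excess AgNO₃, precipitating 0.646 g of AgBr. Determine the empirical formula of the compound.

C3H5Br

mol C = 1.55 g CO₂ ÷ 44.009 g/mol = 0.03522 mol
mol H = 2 × 0.529 g H₂O ÷ 18.015 g/mol = 0.05873 mol
From the AgBr data: mol Br per gram of compound = (0.646 ÷ 187.772) ÷ 0.416 = 0.008270 mol/g, so in the 1.42 g combustion sample mol Br = 0.01174 mol
Divide by the smallest (0.01174 mol): C 2.999, H 5.001, Br 1.000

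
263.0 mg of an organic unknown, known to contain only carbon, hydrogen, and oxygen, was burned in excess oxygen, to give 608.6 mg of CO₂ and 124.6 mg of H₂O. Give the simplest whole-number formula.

mol C = 0.6086 g CO₂ ÷ 44.009 g/mol = 0.013829 mol
mol H = 2 × 0.1246 g H₂O ÷ 18.015 g/mol = 0.013833 mol
mass O = 0.2630 − (0.16610 + 0.013944) = 0.082956 g → mol O = 0.082956 ÷ 15.999 = 0.0051851 mol
Divide by the smallest (0.0051851 mol): C 2.667, H 2.668, O 1.000
Multiplying each by 3 gives whole numbers: C 8.00, H 8.00, O 3.00

C8H8O3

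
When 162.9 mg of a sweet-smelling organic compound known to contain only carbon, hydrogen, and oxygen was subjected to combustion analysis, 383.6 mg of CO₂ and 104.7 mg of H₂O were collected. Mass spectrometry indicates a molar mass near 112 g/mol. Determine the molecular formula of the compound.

mol C = 0.3836 g CO₂ ÷ 44.009 g/mol = 0.0087164 mol
mol H = 2 × 0.1047 g H₂O ÷ 18.015 g/mol = 0.011624 mol
mass O = 0.1629 − (0.10469 + 0.011717) = 0.046491 g → mol O = 0.046491 ÷ 15.999 = 0.0029059 mol
Divide by the smallest (0.0029059 mol): C 3.000, H 4.000, O 1.000
Empirical formula: C3H4O
Empirical-formula mass = 56.06 g/mol; 112 ÷ 56.06 ≈ 2, so the molecular formula is C6H8O2.

C6H8O2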